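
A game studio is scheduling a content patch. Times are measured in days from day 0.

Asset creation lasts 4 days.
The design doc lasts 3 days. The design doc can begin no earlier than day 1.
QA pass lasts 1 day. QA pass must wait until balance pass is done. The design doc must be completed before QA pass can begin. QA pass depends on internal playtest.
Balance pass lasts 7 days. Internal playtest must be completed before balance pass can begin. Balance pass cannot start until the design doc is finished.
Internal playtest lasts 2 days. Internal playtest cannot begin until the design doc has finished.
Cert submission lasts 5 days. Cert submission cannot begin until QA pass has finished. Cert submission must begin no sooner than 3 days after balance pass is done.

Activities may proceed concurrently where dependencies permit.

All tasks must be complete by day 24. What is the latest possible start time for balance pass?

9

Cert submission must finish by day 24; it takes 5 days, so it must start by 24 − 5 = day 19.
QA pass has to be done before cert submission (must start by day 19). That means finishing by day 19, i.e. starting by 19 − 1 = day 18.
For balance pass: QA pass (must start by day 18); cert submission (must start by day 19, minus 3-day gap → day 16). The most restrictive is day 16; with a 7-day duration, balance pass must start by day 9.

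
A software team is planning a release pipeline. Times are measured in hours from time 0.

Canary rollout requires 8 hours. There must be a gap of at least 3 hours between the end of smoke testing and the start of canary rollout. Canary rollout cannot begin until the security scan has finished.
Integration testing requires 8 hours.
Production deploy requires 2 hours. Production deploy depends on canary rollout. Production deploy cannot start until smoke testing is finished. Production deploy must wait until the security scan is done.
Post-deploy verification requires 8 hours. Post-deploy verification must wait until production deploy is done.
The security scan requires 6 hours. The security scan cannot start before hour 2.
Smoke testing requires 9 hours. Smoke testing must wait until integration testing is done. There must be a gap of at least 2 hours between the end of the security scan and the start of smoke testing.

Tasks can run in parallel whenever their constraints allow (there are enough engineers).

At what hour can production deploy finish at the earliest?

32

The security scan waits on its own release at hour 2, so it starts at hour 2 and finishes at 2 + 6 = hour 8.
Integration testing can start immediately at hour 0; it finishes at hour 8.
Smoke testing cannot start until integration testing (finishes hour 8); the security scan (finishes hour 8, plus 2-hour gap → hour 10). The controlling bound is hour 10, so smoke testing finishes at 10 + 9 = hour 19.
Canary rollout needs all of smoke testing (finishes hour 19, plus 3-hour gap → hour 22); the security scan (finishes hour 8). That puts its earliest start at hour 22; it finishes at 22 + 8 = hour 30.
Production deploy cannot start until canary rollout (finishes hour 30); smoke testing (finishes hour 19); the security scan (finishes hour 8). The controlling bound is hour 30, so production deploy finishes at 30 + 2 = hour 32.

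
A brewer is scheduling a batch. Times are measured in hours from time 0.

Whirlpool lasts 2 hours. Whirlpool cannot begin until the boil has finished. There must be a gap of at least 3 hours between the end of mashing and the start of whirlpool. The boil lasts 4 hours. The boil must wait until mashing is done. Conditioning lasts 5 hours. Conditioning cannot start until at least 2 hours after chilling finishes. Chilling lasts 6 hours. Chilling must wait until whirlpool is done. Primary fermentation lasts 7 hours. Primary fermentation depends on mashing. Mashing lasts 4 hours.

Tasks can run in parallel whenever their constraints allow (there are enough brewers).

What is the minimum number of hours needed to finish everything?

Mashing can start immediately at hour 0; it finishes at hour 4.
Primary fermentation cannot begin until mashing (finishes hour 4). It runs from hour 4 to 4 + 7 = hour 11.
The boil cannot begin until mashing (finishes hour 4). It runs from hour 4 to 4 + 4 = hour 8.
Whirlpool cannot start until the boil (finishes hour 8); mashing (finishes hour 4, plus 3-hour gap → hour 7). The controlling bound is hour 8, so whirlpool finishes at 8 + 2 = hour 10.
After whirlpool (finishes hour 10), chilling can start at hour 10 and finishes at hour 16.
Conditioning waits on chilling (finishes hour 16, plus 2-hour gap → hour 18), so it starts at hour 18 and finishes at 18 + 5 = hour 23.
All tasks are finished once the last one completes. Finish times: Mashing at 4, The boil at 8, Whirlpool at 10, Chilling at 16, Primary fermentation at 11, Conditioning at 23. The latest is hour 23.

23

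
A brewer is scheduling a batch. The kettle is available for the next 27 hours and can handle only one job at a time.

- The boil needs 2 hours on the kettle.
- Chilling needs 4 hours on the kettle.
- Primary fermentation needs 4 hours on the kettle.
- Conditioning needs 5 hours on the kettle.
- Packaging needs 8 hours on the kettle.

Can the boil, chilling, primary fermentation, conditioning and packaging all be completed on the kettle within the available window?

Running back to back, the jobs need 2 + 4 + 4 + 5 + 8 = 23 hours on the kettle.
Since 23 ≤ 27, they fit within the window.

Yes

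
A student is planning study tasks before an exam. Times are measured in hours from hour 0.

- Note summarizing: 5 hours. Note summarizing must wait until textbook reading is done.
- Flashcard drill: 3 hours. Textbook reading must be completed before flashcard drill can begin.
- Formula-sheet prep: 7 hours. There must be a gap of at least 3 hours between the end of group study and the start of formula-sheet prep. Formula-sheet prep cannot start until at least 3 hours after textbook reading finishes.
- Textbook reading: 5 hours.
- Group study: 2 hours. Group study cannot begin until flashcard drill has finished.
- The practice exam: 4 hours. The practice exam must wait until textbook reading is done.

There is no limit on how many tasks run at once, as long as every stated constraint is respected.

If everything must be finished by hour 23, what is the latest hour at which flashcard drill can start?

8

Formula-sheet prep must finish by hour 23; it takes 7 hours, so it must start by 23 − 7 = hour 16.
Group study feeds into formula-sheet prep (must start by hour 16, minus 3-hour gap → hour 13); so group study must finish by hour 13 and therefore start by hour 11.
Since group study (must start by hour 11) depends on it, flashcard drill must finish by hour 11. Backing off its 3-hour duration gives a latest start of hour 8.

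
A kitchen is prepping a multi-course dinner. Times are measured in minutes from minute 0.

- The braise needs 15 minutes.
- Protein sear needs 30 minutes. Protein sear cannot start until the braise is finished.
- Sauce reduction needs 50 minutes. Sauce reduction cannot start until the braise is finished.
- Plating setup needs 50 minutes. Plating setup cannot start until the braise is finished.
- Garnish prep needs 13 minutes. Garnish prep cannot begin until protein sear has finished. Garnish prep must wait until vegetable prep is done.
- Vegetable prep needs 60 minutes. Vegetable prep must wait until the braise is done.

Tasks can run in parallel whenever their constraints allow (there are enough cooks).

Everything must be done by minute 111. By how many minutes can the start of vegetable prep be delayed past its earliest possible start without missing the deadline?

Nothing blocks the braise, so it runs from minute 0 to minute 15.
Vegetable prep cannot begin until the braise (finishes minute 15). It runs from minute 15 to 15 + 60 = minute 75.

Working backward from the deadline:
Nothing follows garnish prep; the deadline of minute 111 is its only limit. It must start by 111 − 13 = minute 98.
Since garnish prep (must start by minute 98) depends on it, vegetable prep must finish by minute 98. Backing off its 60-minute duration gives a latest start of minute 38.
So vegetable prep can start as early as minute 15 and as late as minute 38, giving 38 − 15 = 23 minutes of slack.

23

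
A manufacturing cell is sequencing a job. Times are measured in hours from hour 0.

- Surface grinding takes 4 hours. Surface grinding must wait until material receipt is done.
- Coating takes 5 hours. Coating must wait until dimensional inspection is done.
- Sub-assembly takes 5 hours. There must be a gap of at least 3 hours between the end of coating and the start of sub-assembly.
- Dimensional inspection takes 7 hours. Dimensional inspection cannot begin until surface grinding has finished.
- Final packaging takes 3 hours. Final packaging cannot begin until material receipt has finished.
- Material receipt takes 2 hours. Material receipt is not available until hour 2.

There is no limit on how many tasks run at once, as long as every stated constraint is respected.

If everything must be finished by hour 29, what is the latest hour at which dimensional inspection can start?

9

Sub-assembly has no dependents, so it just needs to finish by hour 29. Starting by 29 − 5 = hour 24 achieves that.
Since sub-assembly (must start by hour 24, minus 3-hour gap → hour 21) depends on it, coating must finish by hour 21. Backing off its 5-hour duration gives a latest start of hour 16.
Dimensional inspection must finish before coating (must start by hour 16). With a 7-hour duration, dimensional inspection must start by 16 − 7 = hour 9.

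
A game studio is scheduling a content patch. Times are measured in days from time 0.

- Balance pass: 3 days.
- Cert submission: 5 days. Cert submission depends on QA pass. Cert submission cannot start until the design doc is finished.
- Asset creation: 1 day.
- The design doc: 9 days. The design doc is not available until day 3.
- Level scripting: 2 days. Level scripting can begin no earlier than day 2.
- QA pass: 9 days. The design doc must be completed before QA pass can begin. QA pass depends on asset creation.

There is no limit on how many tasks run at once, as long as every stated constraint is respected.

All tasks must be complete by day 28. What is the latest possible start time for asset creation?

Cert submission has no dependents, so it just needs to finish by day 28. Starting by 28 − 5 = day 23 achieves that.
QA pass must finish before cert submission (must start by day 23). With a 9-day duration, QA pass must start by 23 − 9 = day 14.
Asset creation feeds into QA pass (must start by day 14); so asset creation must finish by day 14 and therefore start by day 13.

13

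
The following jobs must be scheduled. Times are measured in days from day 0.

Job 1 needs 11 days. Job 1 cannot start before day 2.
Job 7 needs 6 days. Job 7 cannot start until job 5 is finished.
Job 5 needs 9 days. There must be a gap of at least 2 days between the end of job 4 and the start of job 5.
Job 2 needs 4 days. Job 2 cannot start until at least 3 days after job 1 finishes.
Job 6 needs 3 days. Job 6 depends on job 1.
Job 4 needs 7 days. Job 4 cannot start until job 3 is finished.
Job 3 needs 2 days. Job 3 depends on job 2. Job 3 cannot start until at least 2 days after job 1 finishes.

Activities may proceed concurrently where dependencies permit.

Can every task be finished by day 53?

Job 1 waits on its own release at day 2, so it starts at day 2 and finishes at 2 + 11 = day 13.
Job 6 waits on job 1 (finishes day 13), so it starts at day 13 and finishes at 13 + 3 = day 16.
Job 2 waits on job 1 (finishes day 13, plus 3-day gap → day 16), so it starts at day 16 and finishes at 16 + 4 = day 20.
Job 3 cannot start until job 2 (finishes day 20); job 1 (finishes day 13, plus 2-day gap → day 15). The controlling bound is day 20, so job 3 finishes at 20 + 2 = day 22.
Job 4 cannot begin until job 3 (finishes day 22). It runs from day 22 to 22 + 7 = day 29.
After job 4 (finishes day 29, plus 2-day gap → day 31), job 5 can start at day 31 and finishes at day 40.
Job 7 waits on job 5 (finishes day 40), so it starts at day 40 and finishes at 40 + 6 = day 46.
Every task is finished by day 46, which is no later than the deadline of 53, so the schedule is feasible.

Yes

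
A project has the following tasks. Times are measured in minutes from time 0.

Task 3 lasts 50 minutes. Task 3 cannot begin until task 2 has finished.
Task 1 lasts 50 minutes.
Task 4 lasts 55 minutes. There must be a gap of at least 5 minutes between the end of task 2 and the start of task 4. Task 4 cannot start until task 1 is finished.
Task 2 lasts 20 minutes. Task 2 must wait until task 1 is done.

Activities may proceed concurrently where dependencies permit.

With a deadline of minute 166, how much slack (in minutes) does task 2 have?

36

Task 1 has no prerequisites, so it starts at minute 0 and finishes at minute 50.
After task 1 (finishes minute 50), task 2 can start at minute 50 and finishes at minute 70.

Working backward from the deadline:
Task 3 must finish by minute 166; it takes 50 minutes, so it must start by 166 − 50 = minute 116.
Task 4 has no dependents, so it just needs to finish by minute 166. Starting by 166 − 55 = minute 111 achieves that.
Task 2 must finish in time for task 3 (must start by minute 116); task 4 (must start by minute 111, minus 5-minute gap → minute 106). The tightest is minute 106, so task 2 must start by 106 − 20 = minute 86.
So task 2 can start as early as minute 50 and as late as minute 86, giving 86 − 50 = 36 minutes of slack.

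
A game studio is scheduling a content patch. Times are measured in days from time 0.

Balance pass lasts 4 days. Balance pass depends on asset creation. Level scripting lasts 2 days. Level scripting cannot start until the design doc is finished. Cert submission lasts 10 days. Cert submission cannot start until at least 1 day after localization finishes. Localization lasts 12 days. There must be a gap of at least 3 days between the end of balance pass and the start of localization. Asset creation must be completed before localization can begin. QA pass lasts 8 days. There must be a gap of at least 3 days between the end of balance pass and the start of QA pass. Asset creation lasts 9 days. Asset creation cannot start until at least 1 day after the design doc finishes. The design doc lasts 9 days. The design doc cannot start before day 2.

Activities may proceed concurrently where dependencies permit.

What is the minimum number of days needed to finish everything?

51

The design doc cannot begin until its own release at day 2. It runs from day 2 to 2 + 9 = day 11.
After the design doc (finishes day 11), level scripting can start at day 11 and finishes at day 13.
Asset creation waits on the design doc (finishes day 11, plus 1-day gap → day 12), so it starts at day 12 and finishes at 12 + 9 = day 21.
Balance pass cannot begin until asset creation (finishes day 21). It runs from day 21 to 21 + 4 = day 25.
QA pass cannot begin until balance pass (finishes day 25, plus 3-day gap → day 28). It runs from day 28 to 28 + 8 = day 36.
Localization needs all of balance pass (finishes day 25, plus 3-day gap → day 28); asset creation (finishes day 21). That puts its earliest start at day 28; it finishes at 28 + 12 = day 40.
After localization (finishes day 40, plus 1-day gap → day 41), cert submission can start at day 41 and finishes at day 51.
All tasks are finished once the last one completes. Finish times: The design doc at 11, Asset creation at 21, Level scripting at 13, Balance pass at 25, Localization at 40, QA pass at 36, Cert submission at 51. The latest is day 51.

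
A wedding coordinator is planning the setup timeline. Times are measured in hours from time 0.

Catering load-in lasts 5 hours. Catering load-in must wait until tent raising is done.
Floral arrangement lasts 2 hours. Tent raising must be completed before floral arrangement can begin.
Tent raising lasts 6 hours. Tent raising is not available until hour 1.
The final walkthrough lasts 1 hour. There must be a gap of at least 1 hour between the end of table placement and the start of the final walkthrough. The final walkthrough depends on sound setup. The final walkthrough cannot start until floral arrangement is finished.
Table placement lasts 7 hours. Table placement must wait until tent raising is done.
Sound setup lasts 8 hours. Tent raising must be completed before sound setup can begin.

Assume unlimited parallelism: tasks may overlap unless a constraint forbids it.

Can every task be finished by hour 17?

Yes

Tent raising cannot begin until its own release at hour 1. It runs from hour 1 to 1 + 6 = hour 7.
After tent raising (finishes hour 7), catering load-in can start at hour 7 and finishes at hour 12.
Sound setup waits on tent raising (finishes hour 7), so it starts at hour 7 and finishes at 7 + 8 = hour 15.
After tent raising (finishes hour 7), floral arrangement can start at hour 7 and finishes at hour 9.
Table placement cannot begin until tent raising (finishes hour 7). It runs from hour 7 to 7 + 7 = hour 14.
For the final walkthrough: table placement (finishes hour 14, plus 1-hour gap → hour 15); sound setup (finishes hour 15); floral arrangement (finishes hour 9). Taking the maximum gives a start of hour 15, and it finishes at 15 + 1 = hour 16.
Every task is finished by hour 16, which is no later than the deadline of 17, so the schedule is feasible.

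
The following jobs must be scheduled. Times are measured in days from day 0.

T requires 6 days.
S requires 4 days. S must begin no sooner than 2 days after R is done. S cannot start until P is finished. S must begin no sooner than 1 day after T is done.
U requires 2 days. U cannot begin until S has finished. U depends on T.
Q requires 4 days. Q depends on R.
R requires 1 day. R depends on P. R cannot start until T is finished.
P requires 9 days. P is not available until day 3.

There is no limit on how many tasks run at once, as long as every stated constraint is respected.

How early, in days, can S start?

T has no prerequisites, so it starts at day 0 and finishes at day 6.
P cannot begin until its own release at day 3. It runs from day 3 to 3 + 9 = day 12.
For R: P (finishes day 12); T (finishes day 6). Taking the maximum gives a start of day 12, and it finishes at 12 + 1 = day 13.
S waits on R (finishes day 13, plus 2-day gap → day 15); P (finishes day 12); T (finishes day 6, plus 1-day gap → day 7). The latest of these is day 15, which is the earliest S can start.

15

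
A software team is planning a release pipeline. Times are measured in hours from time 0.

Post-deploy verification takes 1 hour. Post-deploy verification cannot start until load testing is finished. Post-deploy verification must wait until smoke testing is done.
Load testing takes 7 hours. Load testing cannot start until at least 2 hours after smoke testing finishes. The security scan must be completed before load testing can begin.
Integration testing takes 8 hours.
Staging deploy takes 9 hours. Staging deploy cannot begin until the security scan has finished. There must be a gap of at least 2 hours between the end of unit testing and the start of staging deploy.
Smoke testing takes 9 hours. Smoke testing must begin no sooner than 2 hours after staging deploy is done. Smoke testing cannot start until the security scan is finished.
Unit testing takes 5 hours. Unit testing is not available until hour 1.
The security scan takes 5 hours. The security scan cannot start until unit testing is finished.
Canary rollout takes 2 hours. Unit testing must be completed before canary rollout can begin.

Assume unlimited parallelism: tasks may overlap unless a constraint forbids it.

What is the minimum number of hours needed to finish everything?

41

Integration testing has no prerequisites, so it starts at hour 0 and finishes at hour 8.
Unit testing waits on its own release at hour 1, so it starts at hour 1 and finishes at 1 + 5 = hour 6.
Canary rollout waits on unit testing (finishes hour 6), so it starts at hour 6 and finishes at 6 + 2 = hour 8.
The security scan waits on unit testing (finishes hour 6), so it starts at hour 6 and finishes at 6 + 5 = hour 11.
For staging deploy: the security scan (finishes hour 11); unit testing (finishes hour 6, plus 2-hour gap → hour 8). Taking the maximum gives a start of hour 11, and it finishes at 11 + 9 = hour 20.
Smoke testing cannot start until staging deploy (finishes hour 20, plus 2-hour gap → hour 22); the security scan (finishes hour 11). The controlling bound is hour 22, so smoke testing finishes at 22 + 9 = hour 31.
For load testing: smoke testing (finishes hour 31, plus 2-hour gap → hour 33); the security scan (finishes hour 11). Taking the maximum gives a start of hour 33, and it finishes at 33 + 7 = hour 40.
Post-deploy verification needs all of load testing (finishes hour 40); smoke testing (finishes hour 31). That puts its earliest start at hour 40; it finishes at 40 + 1 = hour 41.
All tasks are finished once the last one completes. Finish times: Unit testing at 6, Integration testing at 8, The security scan at 11, Staging deploy at 20, Smoke testing at 31, Canary rollout at 8, Load testing at 40, Post-deploy verification at 41. The latest is hour 41.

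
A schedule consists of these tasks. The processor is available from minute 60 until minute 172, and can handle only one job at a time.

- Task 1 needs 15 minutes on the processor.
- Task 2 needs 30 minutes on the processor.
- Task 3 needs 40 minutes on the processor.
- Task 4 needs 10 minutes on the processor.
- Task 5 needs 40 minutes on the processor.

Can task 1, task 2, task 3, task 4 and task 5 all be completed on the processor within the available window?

No

The processor window is 172 − 60 = 112 minutes.
Running back to back, the jobs need 15 + 30 + 40 + 10 + 40 = 135 minutes on the processor.
Since 135 > 112, they cannot all fit.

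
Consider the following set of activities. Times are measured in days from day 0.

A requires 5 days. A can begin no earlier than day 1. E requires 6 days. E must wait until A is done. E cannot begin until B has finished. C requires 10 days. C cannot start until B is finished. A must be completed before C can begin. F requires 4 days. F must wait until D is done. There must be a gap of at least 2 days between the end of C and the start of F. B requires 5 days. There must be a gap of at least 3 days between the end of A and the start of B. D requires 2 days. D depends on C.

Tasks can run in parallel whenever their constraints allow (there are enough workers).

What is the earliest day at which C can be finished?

A cannot begin until its own release at day 1. It runs from day 1 to 1 + 5 = day 6.
B waits on A (finishes day 6, plus 3-day gap → day 9), so it starts at day 9 and finishes at 9 + 5 = day 14.
C cannot start until B (finishes day 14); A (finishes day 6). The controlling bound is day 14, so C finishes at 14 + 10 = day 24.

24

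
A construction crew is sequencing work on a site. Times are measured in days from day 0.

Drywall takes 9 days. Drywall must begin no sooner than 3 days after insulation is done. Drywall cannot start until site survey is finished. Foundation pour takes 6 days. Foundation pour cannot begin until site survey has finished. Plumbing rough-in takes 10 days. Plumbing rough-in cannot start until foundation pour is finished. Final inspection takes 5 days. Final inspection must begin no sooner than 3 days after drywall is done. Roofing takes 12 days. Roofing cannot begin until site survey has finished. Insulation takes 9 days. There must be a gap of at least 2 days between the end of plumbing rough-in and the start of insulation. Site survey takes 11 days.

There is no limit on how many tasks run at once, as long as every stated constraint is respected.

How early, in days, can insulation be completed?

38

Nothing blocks site survey, so it runs from day 0 to day 11.
After site survey (finishes day 11), foundation pour can start at day 11 and finishes at day 17.
Plumbing rough-in waits on foundation pour (finishes day 17), so it starts at day 17 and finishes at 17 + 10 = day 27.
Insulation cannot begin until plumbing rough-in (finishes day 27, plus 2-day gap → day 29). It runs from day 29 to 29 + 9 = day 38.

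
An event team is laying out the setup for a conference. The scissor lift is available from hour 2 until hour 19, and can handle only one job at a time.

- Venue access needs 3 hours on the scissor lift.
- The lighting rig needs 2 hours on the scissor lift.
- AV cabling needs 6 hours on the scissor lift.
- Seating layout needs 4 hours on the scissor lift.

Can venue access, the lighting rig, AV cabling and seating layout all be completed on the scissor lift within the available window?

Yes

The scissor lift window is 19 − 2 = 17 hours.
Running back to back, the jobs need 3 + 2 + 6 + 4 = 15 hours on the scissor lift.
Since 15 ≤ 17, they fit within the window.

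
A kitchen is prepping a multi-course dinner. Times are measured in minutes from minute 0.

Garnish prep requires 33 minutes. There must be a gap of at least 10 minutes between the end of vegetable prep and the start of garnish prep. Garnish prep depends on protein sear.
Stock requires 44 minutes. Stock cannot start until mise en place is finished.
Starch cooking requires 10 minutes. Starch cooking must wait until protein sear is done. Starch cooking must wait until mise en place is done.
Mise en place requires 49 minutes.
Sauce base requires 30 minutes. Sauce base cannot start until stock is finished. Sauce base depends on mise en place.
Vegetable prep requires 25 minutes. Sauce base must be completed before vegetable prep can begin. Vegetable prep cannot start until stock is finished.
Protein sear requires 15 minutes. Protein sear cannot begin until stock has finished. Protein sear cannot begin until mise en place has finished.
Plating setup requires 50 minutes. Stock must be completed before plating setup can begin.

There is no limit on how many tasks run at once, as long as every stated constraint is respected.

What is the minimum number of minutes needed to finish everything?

Nothing blocks mise en place, so it runs from minute 0 to minute 49.
Stock cannot begin until mise en place (finishes minute 49). It runs from minute 49 to 49 + 44 = minute 93.
After stock (finishes minute 93), plating setup can start at minute 93 and finishes at minute 143.
Protein sear cannot start until stock (finishes minute 93); mise en place (finishes minute 49). The controlling bound is minute 93, so protein sear finishes at 93 + 15 = minute 108.
For starch cooking: protein sear (finishes minute 108); mise en place (finishes minute 49). Taking the maximum gives a start of minute 108, and it finishes at 108 + 10 = minute 118.
For sauce base: stock (finishes minute 93); mise en place (finishes minute 49). Taking the maximum gives a start of minute 93, and it finishes at 93 + 30 = minute 123.
For vegetable prep: sauce base (finishes minute 123); stock (finishes minute 93). Taking the maximum gives a start of minute 123, and it finishes at 123 + 25 = minute 148.
For garnish prep: vegetable prep (finishes minute 148, plus 10-minute gap → minute 158); protein sear (finishes minute 108). Taking the maximum gives a start of minute 158, and it finishes at 158 + 33 = minute 191.
All tasks are finished once the last one completes. Finish times: Mise en place at 49, Stock at 93, Sauce base at 123, Protein sear at 108, Vegetable prep at 148, Starch cooking at 118, Plating setup at 143, Garnish prep at 191. The latest is minute 191.

191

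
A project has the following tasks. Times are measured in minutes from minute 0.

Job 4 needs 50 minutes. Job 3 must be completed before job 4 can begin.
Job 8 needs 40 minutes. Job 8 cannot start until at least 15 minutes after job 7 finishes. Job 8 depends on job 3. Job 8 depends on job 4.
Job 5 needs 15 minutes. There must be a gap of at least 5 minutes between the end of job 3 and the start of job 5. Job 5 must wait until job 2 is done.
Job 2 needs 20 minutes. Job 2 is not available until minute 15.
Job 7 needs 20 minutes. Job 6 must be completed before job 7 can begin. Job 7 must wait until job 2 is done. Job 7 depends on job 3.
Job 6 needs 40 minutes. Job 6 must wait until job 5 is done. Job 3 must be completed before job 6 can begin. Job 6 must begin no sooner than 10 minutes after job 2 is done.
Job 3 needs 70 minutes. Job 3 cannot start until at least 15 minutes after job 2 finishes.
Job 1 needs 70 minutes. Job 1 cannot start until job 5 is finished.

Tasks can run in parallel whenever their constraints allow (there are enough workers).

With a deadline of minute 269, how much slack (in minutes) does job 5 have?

Job 2 waits on its own release at minute 15, so it starts at minute 15 and finishes at 15 + 20 = minute 35.
Job 3 cannot begin until job 2 (finishes minute 35, plus 15-minute gap → minute 50). It runs from minute 50 to 50 + 70 = minute 120.
Job 5 has to wait for job 3 (finishes minute 120, plus 5-minute gap → minute 125); job 2 (finishes minute 35). The latest of these is minute 125, so job 5 runs minute 125 to 125 + 15 = minute 140.

Working backward from the deadline:
Nothing follows job 8; the deadline of minute 269 is its only limit. It must start by 269 − 40 = minute 229.
To finish by minute 269, job 1 (duration 70) must start no later than minute 199.
Since job 8 (must start by minute 229, minus 15-minute gap → minute 214) depends on it, job 7 must finish by minute 214. Backing off its 20-minute duration gives a latest start of minute 194.
Job 6 feeds into job 7 (must start by minute 194); so job 6 must finish by minute 194 and therefore start by minute 154.
Job 5 feeds job 1 (must start by minute 199); job 6 (must start by minute 154). Taking the minimum, job 5 must finish by minute 154 and start by 154 − 15 = minute 139.
So job 5 can start as early as minute 125 and as late as minute 139, giving 139 − 125 = 14 minutes of slack.

14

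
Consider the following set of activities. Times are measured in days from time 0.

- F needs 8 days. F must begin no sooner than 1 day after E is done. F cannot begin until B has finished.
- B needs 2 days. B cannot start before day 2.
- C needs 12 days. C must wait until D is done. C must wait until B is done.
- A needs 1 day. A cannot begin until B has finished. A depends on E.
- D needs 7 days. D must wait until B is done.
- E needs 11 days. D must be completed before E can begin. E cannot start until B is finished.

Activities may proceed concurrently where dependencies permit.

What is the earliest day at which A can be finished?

23

B waits on its own release at day 2, so it starts at day 2 and finishes at 2 + 2 = day 4.
After B (finishes day 4), D can start at day 4 and finishes at day 11.
E cannot start until D (finishes day 11); B (finishes day 4). The controlling bound is day 11, so E finishes at 11 + 11 = day 22.
A has to wait for B (finishes day 4); E (finishes day 22). The latest of these is day 22, so A runs day 22 to 22 + 1 = day 23.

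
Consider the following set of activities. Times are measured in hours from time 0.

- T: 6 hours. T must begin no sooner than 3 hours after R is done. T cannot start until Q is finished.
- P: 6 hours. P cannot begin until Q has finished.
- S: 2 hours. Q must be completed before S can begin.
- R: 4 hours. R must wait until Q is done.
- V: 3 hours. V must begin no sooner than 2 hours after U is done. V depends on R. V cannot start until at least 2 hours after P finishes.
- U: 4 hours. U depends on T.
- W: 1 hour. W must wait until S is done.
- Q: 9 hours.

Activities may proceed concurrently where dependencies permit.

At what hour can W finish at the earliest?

Q has no prerequisites, so it starts at hour 0 and finishes at hour 9.
After Q (finishes hour 9), S can start at hour 9 and finishes at hour 11.
W cannot begin until S (finishes hour 11). It runs from hour 11 to 11 + 1 = hour 12.

12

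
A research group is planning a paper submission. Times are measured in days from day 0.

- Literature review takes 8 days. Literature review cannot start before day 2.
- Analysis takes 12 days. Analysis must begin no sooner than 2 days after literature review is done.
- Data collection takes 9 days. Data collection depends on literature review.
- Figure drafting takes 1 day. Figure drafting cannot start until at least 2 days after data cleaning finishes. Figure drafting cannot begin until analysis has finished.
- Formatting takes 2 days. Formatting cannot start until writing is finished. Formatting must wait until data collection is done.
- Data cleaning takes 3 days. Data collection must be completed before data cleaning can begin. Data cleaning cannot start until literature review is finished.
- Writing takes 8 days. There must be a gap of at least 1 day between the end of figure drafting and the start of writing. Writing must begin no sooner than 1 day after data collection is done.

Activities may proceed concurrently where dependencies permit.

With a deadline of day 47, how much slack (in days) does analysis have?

After its own release at day 2, literature review can start at day 2 and finishes at day 10.
Analysis waits on literature review (finishes day 10, plus 2-day gap → day 12), so it starts at day 12 and finishes at 12 + 12 = day 24.

Working backward from the deadline:
Nothing follows formatting; the deadline of day 47 is its only limit. It must start by 47 − 2 = day 45.
Writing must finish before formatting (must start by day 45). With an 8-day duration, writing must start by 45 − 8 = day 37.
Since writing (must start by day 37, minus 1-day gap → day 36) depends on it, figure drafting must finish by day 36. Backing off its 1-day duration gives a latest start of day 35.
Analysis must finish before figure drafting (must start by day 35). With a 12-day duration, analysis must start by 35 − 12 = day 23.
So analysis can start as early as day 12 and as late as day 23, giving 23 − 12 = 11 days of slack.

11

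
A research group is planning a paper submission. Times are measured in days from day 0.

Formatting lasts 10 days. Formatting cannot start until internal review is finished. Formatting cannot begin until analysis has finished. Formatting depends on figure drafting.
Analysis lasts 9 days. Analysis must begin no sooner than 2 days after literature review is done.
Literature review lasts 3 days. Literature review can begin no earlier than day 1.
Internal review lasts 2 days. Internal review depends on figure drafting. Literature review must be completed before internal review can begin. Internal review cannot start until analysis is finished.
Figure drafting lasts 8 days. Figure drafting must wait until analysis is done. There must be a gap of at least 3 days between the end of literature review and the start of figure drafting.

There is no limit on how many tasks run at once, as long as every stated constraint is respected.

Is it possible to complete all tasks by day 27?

Literature review cannot begin until its own release at day 1. It runs from day 1 to 1 + 3 = day 4.
After literature review (finishes day 4, plus 2-day gap → day 6), analysis can start at day 6 and finishes at day 15.
Figure drafting cannot start until analysis (finishes day 15); literature review (finishes day 4, plus 3-day gap → day 7). The controlling bound is day 15, so figure drafting finishes at 15 + 8 = day 23.
Internal review has to wait for figure drafting (finishes day 23); literature review (finishes day 4); analysis (finishes day 15). The latest of these is day 23, so internal review runs day 23 to 23 + 2 = day 25.
Formatting cannot start until internal review (finishes day 25); analysis (finishes day 15); figure drafting (finishes day 23). The controlling bound is day 25, so formatting finishes at 25 + 10 = day 35.
The earliest everything can be done is day 35, which is after the deadline of 27, so it is not possible.

No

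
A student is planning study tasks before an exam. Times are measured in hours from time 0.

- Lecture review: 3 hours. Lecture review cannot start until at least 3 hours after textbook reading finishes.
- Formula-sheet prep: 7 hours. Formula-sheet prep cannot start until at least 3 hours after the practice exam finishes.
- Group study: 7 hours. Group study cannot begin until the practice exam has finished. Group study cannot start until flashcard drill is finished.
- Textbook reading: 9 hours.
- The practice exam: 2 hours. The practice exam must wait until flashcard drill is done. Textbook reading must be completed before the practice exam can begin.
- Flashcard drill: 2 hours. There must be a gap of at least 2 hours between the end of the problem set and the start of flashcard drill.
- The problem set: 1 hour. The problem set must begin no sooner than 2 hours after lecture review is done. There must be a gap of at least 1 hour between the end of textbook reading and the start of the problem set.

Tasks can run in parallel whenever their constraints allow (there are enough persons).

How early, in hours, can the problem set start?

17

Textbook reading can start immediately at hour 0; it finishes at hour 9.
After textbook reading (finishes hour 9, plus 3-hour gap → hour 12), lecture review can start at hour 12 and finishes at hour 15.
The problem set waits on lecture review (finishes hour 15, plus 2-hour gap → hour 17); textbook reading (finishes hour 9, plus 1-hour gap → hour 10). The latest of these is hour 17, which is the earliest the problem set can start.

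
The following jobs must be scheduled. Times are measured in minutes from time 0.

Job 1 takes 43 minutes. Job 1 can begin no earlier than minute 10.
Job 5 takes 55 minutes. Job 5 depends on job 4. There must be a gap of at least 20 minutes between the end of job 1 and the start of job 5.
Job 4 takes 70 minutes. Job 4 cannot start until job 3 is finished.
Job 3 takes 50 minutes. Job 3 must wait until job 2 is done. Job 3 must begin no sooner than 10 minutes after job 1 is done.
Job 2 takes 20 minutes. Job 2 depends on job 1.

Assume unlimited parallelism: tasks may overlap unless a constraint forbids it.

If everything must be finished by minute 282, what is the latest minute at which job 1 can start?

Nothing follows job 5; the deadline of minute 282 is its only limit. It must start by 282 − 55 = minute 227.
Job 4 feeds into job 5 (must start by minute 227); so job 4 must finish by minute 227 and therefore start by minute 157.
Job 3 has to be done before job 4 (must start by minute 157). That means finishing by minute 157, i.e. starting by 157 − 50 = minute 107.
Since job 3 (must start by minute 107) depends on it, job 2 must finish by minute 107. Backing off its 20-minute duration gives a latest start of minute 87.
Job 1 has several dependents: job 2 (must start by minute 87); job 3 (must start by minute 107, minus 10-minute gap → minute 97); job 5 (must start by minute 227, minus 20-minute gap → minute 207). The earliest of those limits is minute 87, so job 1 must start by 87 − 43 = minute 44.

44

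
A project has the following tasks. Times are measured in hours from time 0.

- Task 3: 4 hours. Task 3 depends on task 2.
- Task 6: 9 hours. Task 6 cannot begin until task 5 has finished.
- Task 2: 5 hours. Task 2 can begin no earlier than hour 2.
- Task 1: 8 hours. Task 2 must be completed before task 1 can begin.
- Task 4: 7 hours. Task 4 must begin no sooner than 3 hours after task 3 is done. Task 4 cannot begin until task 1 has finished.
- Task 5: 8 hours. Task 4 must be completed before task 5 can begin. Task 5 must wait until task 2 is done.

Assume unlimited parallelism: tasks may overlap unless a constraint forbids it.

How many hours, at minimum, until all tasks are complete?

Task 2 waits on its own release at hour 2, so it starts at hour 2 and finishes at 2 + 5 = hour 7.
Task 3 waits on task 2 (finishes hour 7), so it starts at hour 7 and finishes at 7 + 4 = hour 11.
After task 2 (finishes hour 7), task 1 can start at hour 7 and finishes at hour 15.
Task 4 cannot start until task 3 (finishes hour 11, plus 3-hour gap → hour 14); task 1 (finishes hour 15). The controlling bound is hour 15, so task 4 finishes at 15 + 7 = hour 22.
Task 5 needs all of task 4 (finishes hour 22); task 2 (finishes hour 7). That puts its earliest start at hour 22; it finishes at 22 + 8 = hour 30.
Task 6 cannot begin until task 5 (finishes hour 30). It runs from hour 30 to 30 + 9 = hour 39.
All tasks are finished once the last one completes. Finish times: Task 1 at 15, Task 2 at 7, Task 3 at 11, Task 4 at 22, Task 5 at 30, Task 6 at 39. The latest is hour 39.

39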